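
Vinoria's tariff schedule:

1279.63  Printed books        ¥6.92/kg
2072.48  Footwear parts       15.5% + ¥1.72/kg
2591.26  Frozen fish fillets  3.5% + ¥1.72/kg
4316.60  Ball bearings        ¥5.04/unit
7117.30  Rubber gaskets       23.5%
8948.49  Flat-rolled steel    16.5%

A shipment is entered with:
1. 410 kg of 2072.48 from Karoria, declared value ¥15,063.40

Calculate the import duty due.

¥3,040.03

Line 1 (2072.48, Karoria, 410 kg, ¥15,063.40):
Base rate for 2072.48 is 15.5% + ¥1.72/kg.
Duty = ¥15,063.40 × 15.5% + 410 × ¥1.72 = ¥3,040.03.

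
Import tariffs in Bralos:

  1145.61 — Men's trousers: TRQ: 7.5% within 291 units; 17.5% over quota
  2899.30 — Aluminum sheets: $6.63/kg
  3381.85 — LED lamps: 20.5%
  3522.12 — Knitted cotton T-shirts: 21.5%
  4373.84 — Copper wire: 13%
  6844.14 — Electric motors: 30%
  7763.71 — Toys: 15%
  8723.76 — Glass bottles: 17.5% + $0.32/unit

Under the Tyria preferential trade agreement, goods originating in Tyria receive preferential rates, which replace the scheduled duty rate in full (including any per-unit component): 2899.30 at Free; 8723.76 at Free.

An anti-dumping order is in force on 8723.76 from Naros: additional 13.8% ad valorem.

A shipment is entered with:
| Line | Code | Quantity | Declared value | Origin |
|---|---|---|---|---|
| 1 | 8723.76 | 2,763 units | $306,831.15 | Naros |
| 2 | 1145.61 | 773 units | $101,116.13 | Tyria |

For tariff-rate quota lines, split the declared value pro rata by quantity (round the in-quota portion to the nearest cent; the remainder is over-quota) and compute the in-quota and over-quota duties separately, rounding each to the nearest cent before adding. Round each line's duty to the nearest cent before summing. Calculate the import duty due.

$110,811.06

Line 1 (8723.76, Naros, 2,763 units, $306,831.15):
Base rate for 8723.76 is 17.5% + $0.32/unit.
8723.76 has an FTA preferential rate, but origin Naros is not Tyria; base rate stands.
Additional duty on 8723.76 from Naros: +13.8%. Applied ad valorem rate: 17.5% + 13.8% = 31.3%.
Duty = $306,831.15 × 31.3% + 2,763 × $0.32 = $96,922.31.
Line 2 (1145.61, Tyria, 773 units, $101,116.13):
Code 1145.61 is under a tariff-rate quota (threshold 291 units). In-quota: 291 units at 7.5%; over-quota: 482 units at 17.5%.
Pro-rata value split: in-quota = $101,116.13 × 291/773 = $38,065.71; over-quota = $101,116.13 − $38,065.71 = $63,050.42.
In-quota duty = $38,065.71 × 7.5% = $2,854.93. Over-quota duty = $63,050.42 × 17.5% = $11,033.82.
Line duty = $2,854.93 + $11,033.82 = $13,888.75.
Total = $96,922.31 + $13,888.75 = $110,811.06.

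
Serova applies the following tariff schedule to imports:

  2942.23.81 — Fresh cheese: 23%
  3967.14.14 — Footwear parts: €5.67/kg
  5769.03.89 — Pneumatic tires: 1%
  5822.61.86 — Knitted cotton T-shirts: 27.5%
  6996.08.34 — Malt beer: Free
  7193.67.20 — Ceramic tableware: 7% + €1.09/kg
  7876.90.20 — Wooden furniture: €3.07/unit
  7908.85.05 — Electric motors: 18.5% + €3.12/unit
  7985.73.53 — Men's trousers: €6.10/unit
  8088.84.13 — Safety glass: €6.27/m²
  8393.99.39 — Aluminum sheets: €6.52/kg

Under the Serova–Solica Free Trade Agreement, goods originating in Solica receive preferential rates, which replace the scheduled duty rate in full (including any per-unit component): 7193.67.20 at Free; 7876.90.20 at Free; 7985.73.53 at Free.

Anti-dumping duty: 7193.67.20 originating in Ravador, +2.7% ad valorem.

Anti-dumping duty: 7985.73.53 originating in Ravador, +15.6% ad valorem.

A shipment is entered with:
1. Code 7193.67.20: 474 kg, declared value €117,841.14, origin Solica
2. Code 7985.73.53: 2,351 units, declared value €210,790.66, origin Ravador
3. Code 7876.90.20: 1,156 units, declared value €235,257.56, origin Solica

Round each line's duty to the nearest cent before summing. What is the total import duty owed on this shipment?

Line 1 (7193.67.20, Solica, 474 kg, €117,841.14):
Base rate for 7193.67.20 is 7% + €1.09/kg.
Origin Solica qualifies under the Serova–Solica agreement and 7193.67.20 is covered: preferential rate Free applies instead.
The additional-duty order on 7193.67.20 targets Ravador, not Solica; it does not apply.
Duty = €117,841.14 × 0% = €0.00.
Line 2 (7985.73.53, Ravador, 2,351 units, €210,790.66):
Base rate for 7985.73.53 is €6.10/unit.
7985.73.53 has an FTA preferential rate, but origin Ravador is not Solica; base rate stands.
Additional duty on 7985.73.53 from Ravador: +15.6% ad valorem. Applied ad valorem rate = 15.6%.
Duty = €210,790.66 × 15.6% + 2,351 × €6.10 = €47,224.44.
Line 3 (7876.90.20, Solica, 1,156 units, €235,257.56):
Base rate for 7876.90.20 is €3.07/unit.
Origin Solica qualifies under the Serova–Solica agreement and 7876.90.20 is covered: preferential rate Free applies instead.
Duty = €235,257.56 × 0% = €0.00.
Total = €0.00 + €47,224.44 + €0.00 = €47,224.44.

€47,224.44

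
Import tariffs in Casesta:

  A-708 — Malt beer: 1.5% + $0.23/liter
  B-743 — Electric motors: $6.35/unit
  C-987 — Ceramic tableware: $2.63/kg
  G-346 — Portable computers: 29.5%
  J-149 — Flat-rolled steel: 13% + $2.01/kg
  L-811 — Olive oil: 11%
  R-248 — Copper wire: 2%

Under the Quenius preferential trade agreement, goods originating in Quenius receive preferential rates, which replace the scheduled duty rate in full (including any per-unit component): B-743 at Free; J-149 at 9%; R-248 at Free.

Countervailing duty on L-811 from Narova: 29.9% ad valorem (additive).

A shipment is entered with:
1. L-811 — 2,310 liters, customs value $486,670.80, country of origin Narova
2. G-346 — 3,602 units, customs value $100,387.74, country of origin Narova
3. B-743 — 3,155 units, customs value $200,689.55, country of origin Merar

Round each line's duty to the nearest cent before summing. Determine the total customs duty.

Line 1 (L-811, Narova, 2,310 liters, $486,670.80):
Base rate for L-811 is 11%.
Additional duty on L-811 from Narova: +29.9%. Applied ad valorem rate: 11% + 29.9% = 40.9%.
Duty = $486,670.80 × 40.9% = $199,048.36.
Line 2 (G-346, Narova, 3,602 units, $100,387.74):
Base rate for G-346 is 29.5%.
Duty = $100,387.74 × 29.5% = $29,614.38.
Line 3 (B-743, Merar, 3,155 units, $200,689.55):
Base rate for B-743 is $6.35/unit.
B-743 has an FTA preferential rate, but origin Merar is not Quenius; base rate stands.
Duty = 3,155 × $6.35 = $20,034.25.
Total = $199,048.36 + $29,614.38 + $20,034.25 = $248,696.99.

$248,696.99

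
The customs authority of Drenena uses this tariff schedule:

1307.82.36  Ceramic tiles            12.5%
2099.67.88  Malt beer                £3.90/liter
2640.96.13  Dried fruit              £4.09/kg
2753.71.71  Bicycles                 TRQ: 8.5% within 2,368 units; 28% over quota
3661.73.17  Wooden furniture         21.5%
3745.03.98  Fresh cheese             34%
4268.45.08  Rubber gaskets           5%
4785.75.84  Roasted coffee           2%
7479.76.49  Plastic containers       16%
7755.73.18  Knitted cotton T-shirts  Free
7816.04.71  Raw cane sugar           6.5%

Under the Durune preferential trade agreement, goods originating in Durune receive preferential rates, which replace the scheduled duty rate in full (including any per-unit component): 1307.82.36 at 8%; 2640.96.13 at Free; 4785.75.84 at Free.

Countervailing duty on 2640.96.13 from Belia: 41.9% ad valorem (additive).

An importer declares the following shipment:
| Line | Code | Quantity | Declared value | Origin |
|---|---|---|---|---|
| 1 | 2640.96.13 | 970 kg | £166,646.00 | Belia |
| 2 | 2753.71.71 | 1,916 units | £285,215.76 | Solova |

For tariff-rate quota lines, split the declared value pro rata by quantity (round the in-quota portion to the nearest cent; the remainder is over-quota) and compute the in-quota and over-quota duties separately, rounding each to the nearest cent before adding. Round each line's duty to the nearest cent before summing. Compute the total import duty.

Line 1 (2640.96.13, Belia, 970 kg, £166,646.00):
Base rate for 2640.96.13 is £4.09/kg.
2640.96.13 has an FTA preferential rate, but origin Belia is not Durune; base rate stands.
Additional duty on 2640.96.13 from Belia: +41.9% ad valorem. Applied ad valorem rate = 41.9%.
Duty = £166,646.00 × 41.9% + 970 × £4.09 = £73,791.97.
Line 2 (2753.71.71, Solova, 1,916 units, £285,215.76):
Code 2753.71.71 is under a tariff-rate quota (threshold 2,368 units). Quantity 1,916 units is within the quota, so the in-quota rate 8.5% applies to the full value.
Duty = £285,215.76 × 8.5% = £24,243.34.
Total = £73,791.97 + £24,243.34 = £98,035.31.

£98,035.31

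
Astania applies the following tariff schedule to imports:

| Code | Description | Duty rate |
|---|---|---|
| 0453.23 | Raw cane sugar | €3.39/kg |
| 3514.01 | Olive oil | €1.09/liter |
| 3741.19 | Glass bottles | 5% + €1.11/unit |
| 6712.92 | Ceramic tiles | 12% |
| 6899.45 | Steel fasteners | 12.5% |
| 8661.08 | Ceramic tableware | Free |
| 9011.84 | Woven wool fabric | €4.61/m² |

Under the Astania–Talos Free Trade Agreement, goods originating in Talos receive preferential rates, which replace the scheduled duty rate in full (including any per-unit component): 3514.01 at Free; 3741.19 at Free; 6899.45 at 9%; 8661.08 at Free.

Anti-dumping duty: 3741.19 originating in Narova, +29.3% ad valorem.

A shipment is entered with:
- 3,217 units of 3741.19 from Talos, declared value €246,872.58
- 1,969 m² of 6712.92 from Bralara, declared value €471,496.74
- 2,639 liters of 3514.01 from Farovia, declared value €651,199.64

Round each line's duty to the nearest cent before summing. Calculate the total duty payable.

Line 1 (3741.19, Talos, 3,217 units, €246,872.58):
Base rate for 3741.19 is 5% + €1.11/unit.
Origin Talos qualifies under the Astania–Talos agreement and 3741.19 is covered: preferential rate Free applies instead.
The additional-duty order on 3741.19 targets Narova, not Talos; it does not apply.
Duty = €246,872.58 × 0% = €0.00.
Line 2 (6712.92, Bralara, 1,969 m², €471,496.74):
Base rate for 6712.92 is 12%.
Duty = €471,496.74 × 12% = €56,579.61.
Line 3 (3514.01, Farovia, 2,639 liters, €651,199.64):
Base rate for 3514.01 is €1.09/liter.
3514.01 has an FTA preferential rate, but origin Farovia is not Talos; base rate stands.
Duty = 2,639 × €1.09 = €2,876.51.
Total = €0.00 + €56,579.61 + €2,876.51 = €59,456.12.

€59,456.12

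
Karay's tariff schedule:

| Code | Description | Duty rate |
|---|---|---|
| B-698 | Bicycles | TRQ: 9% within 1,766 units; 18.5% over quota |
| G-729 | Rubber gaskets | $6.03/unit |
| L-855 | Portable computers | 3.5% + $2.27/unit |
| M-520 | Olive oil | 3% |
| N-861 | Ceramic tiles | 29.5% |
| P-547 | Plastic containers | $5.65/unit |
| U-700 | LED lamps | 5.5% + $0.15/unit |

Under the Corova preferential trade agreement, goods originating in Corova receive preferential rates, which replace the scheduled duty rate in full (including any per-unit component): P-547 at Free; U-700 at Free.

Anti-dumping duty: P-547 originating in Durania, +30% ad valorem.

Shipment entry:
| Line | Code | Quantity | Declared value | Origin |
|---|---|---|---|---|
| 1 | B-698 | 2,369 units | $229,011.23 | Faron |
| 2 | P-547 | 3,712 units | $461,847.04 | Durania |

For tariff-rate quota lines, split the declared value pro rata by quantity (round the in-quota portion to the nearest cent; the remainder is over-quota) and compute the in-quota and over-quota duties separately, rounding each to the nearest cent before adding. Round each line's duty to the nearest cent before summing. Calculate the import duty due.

Line 1 (B-698, Faron, 2,369 units, $229,011.23):
Code B-698 is under a tariff-rate quota (threshold 1,766 units). In-quota: 1,766 units at 9%; over-quota: 603 units at 18.5%.
Pro-rata value split: in-quota = $229,011.23 × 1,766/2,369 = $170,719.22; over-quota = $229,011.23 − $170,719.22 = $58,292.01.
In-quota duty = $170,719.22 × 9% = $15,364.73. Over-quota duty = $58,292.01 × 18.5% = $10,784.02.
Line duty = $15,364.73 + $10,784.02 = $26,148.75.
Line 2 (P-547, Durania, 3,712 units, $461,847.04):
Base rate for P-547 is $5.65/unit.
P-547 has an FTA preferential rate, but origin Durania is not Corova; base rate stands.
Additional duty on P-547 from Durania: +30% ad valorem. Applied ad valorem rate = 30%.
Duty = $461,847.04 × 30% + 3,712 × $5.65 = $159,526.91.
Total = $26,148.75 + $159,526.91 = $185,675.66.

$185,675.66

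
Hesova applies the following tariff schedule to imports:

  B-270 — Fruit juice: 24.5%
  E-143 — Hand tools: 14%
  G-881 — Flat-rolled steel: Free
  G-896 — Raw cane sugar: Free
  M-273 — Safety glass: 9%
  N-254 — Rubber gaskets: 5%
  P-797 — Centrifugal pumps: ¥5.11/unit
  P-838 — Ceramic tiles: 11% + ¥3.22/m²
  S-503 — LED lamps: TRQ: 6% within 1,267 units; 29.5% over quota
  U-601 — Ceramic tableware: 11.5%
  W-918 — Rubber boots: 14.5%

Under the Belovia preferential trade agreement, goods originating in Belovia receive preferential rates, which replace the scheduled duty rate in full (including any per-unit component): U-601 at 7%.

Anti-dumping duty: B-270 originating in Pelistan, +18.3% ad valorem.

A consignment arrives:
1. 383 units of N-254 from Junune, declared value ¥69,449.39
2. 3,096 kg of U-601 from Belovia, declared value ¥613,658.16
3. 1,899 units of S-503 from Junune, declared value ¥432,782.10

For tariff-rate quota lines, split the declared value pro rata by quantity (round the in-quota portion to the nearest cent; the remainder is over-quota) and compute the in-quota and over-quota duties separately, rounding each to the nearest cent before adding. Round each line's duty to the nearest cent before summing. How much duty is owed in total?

¥106,243.18

Line 1 (N-254, Junune, 383 units, ¥69,449.39):
Base rate for N-254 is 5%.
Duty = ¥69,449.39 × 5% = ¥3,472.47.
Line 2 (U-601, Belovia, 3,096 kg, ¥613,658.16):
Base rate for U-601 is 11.5%.
Origin Belovia qualifies under the Hesova–Belovia agreement and U-601 is covered: preferential rate 7% applies instead.
Duty = ¥613,658.16 × 7% = ¥42,956.07.
Line 3 (S-503, Junune, 1,899 units, ¥432,782.10):
Code S-503 is under a tariff-rate quota (threshold 1,267 units). In-quota: 1,267 units at 6%; over-quota: 632 units at 29.5%.
Pro-rata value split: in-quota = ¥432,782.10 × 1,267/1,899 = ¥288,749.30; over-quota = ¥432,782.10 − ¥288,749.30 = ¥144,032.80.
In-quota duty = ¥288,749.30 × 6% = ¥17,324.96. Over-quota duty = ¥144,032.80 × 29.5% = ¥42,489.68.
Line duty = ¥17,324.96 + ¥42,489.68 = ¥59,814.64.
Total = ¥3,472.47 + ¥42,956.07 + ¥59,814.64 = ¥106,243.18.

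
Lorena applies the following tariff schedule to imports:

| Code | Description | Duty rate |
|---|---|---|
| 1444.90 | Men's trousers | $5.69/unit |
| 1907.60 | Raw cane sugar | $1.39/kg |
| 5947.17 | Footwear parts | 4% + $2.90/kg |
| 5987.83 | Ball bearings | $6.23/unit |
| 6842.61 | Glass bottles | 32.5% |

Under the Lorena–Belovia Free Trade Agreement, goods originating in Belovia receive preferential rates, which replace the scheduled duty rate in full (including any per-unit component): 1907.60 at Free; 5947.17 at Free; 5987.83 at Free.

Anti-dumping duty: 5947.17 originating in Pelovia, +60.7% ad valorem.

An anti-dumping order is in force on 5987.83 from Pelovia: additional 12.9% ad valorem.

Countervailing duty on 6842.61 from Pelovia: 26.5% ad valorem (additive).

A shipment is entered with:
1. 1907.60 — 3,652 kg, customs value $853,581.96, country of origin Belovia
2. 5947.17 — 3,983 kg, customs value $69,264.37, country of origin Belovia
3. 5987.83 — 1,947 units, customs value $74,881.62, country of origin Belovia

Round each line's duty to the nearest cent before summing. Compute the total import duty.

Line 1 (1907.60, Belovia, 3,652 kg, $853,581.96):
Base rate for 1907.60 is $1.39/kg.
Origin Belovia qualifies under the Lorena–Belovia agreement and 1907.60 is covered: preferential rate Free applies instead.
Duty = $853,581.96 × 0% = $0.00.
Line 2 (5947.17, Belovia, 3,983 kg, $69,264.37):
Base rate for 5947.17 is 4% + $2.90/kg.
Origin Belovia qualifies under the Lorena–Belovia agreement and 5947.17 is covered: preferential rate Free applies instead.
The additional-duty order on 5947.17 targets Pelovia, not Belovia; it does not apply.
Duty = $69,264.37 × 0% = $0.00.
Line 3 (5987.83, Belovia, 1,947 units, $74,881.62):
Base rate for 5987.83 is $6.23/unit.
Origin Belovia qualifies under the Lorena–Belovia agreement and 5987.83 is covered: preferential rate Free applies instead.
The additional-duty order on 5987.83 targets Pelovia, not Belovia; it does not apply.
Duty = $74,881.62 × 0% = $0.00.
Total = $0.00 + $0.00 + $0.00 = $0.00.

$0.00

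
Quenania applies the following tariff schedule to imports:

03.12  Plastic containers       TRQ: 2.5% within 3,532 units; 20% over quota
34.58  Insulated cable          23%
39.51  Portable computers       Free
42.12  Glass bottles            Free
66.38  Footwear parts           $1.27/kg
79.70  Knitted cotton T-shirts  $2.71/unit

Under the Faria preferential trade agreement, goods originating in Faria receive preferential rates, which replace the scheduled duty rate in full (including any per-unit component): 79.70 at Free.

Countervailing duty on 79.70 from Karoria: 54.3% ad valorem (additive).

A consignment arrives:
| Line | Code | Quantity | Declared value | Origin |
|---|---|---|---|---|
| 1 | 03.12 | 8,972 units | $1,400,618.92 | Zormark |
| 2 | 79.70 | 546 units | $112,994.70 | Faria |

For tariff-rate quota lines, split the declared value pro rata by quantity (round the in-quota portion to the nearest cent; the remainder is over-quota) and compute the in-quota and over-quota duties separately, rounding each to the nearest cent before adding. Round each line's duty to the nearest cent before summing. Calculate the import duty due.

$183,632.19

Line 1 (03.12, Zormark, 8,972 units, $1,400,618.92):
Code 03.12 is under a tariff-rate quota (threshold 3,532 units). In-quota: 3,532 units at 2.5%; over-quota: 5,440 units at 20%.
Pro-rata value split: in-quota = $1,400,618.92 × 3,532/8,972 = $551,380.52; over-quota = $1,400,618.92 − $551,380.52 = $849,238.40.
In-quota duty = $551,380.52 × 2.5% = $13,784.51. Over-quota duty = $849,238.40 × 20% = $169,847.68.
Line duty = $13,784.51 + $169,847.68 = $183,632.19.
Line 2 (79.70, Faria, 546 units, $112,994.70):
Base rate for 79.70 is $2.71/unit.
Origin Faria qualifies under the Quenania–Faria agreement and 79.70 is covered: preferential rate Free applies instead.
The additional-duty order on 79.70 targets Karoria, not Faria; it does not apply.
Duty = $112,994.70 × 0% = $0.00.
Total = $183,632.19 + $0.00 = $183,632.19.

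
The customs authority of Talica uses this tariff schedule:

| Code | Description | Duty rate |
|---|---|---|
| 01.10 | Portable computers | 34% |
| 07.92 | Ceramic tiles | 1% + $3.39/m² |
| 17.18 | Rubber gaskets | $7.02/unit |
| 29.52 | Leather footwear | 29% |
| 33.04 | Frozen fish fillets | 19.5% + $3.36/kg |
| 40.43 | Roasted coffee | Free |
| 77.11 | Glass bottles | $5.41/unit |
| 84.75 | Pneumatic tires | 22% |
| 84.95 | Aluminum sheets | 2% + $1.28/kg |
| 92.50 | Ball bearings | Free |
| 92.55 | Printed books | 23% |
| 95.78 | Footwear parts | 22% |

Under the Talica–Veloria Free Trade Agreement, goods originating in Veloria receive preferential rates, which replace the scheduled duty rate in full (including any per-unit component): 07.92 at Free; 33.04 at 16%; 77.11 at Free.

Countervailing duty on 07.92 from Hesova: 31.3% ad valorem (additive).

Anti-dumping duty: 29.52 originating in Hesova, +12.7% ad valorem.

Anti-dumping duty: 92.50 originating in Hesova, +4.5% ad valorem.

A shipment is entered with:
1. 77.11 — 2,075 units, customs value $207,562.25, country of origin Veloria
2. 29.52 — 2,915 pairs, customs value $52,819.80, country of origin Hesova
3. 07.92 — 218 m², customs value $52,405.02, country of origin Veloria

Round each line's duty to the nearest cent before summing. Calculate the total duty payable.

$22,025.86

Line 1 (77.11, Veloria, 2,075 units, $207,562.25):
Base rate for 77.11 is $5.41/unit.
Origin Veloria qualifies under the Talica–Veloria agreement and 77.11 is covered: preferential rate Free applies instead.
Duty = $207,562.25 × 0% = $0.00.
Line 2 (29.52, Hesova, 2,915 pairs, $52,819.80):
Base rate for 29.52 is 29%.
Additional duty on 29.52 from Hesova: +12.7%. Applied ad valorem rate: 29% + 12.7% = 41.7%.
Duty = $52,819.80 × 41.7% = $22,025.86.
Line 3 (07.92, Veloria, 218 m², $52,405.02):
Base rate for 07.92 is 1% + $3.39/m².
Origin Veloria qualifies under the Talica–Veloria agreement and 07.92 is covered: preferential rate Free applies instead.
The additional-duty order on 07.92 targets Hesova, not Veloria; it does not apply.
Duty = $52,405.02 × 0% = $0.00.
Total = $0.00 + $22,025.86 + $0.00 = $22,025.86.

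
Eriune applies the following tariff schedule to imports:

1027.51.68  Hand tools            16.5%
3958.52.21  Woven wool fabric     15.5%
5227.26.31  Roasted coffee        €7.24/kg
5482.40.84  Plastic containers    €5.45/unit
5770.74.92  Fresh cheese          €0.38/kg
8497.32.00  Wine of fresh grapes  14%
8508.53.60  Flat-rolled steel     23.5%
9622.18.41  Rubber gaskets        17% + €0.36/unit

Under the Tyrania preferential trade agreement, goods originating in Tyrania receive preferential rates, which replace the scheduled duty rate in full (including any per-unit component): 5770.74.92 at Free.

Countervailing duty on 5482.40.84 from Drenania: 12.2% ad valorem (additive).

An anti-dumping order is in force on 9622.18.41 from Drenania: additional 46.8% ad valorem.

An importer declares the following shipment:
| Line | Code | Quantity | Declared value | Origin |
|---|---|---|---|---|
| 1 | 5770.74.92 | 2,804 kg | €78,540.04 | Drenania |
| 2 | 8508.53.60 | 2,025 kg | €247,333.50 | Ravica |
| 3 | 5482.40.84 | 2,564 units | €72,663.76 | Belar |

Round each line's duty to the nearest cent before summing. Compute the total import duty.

€73,162.69

Line 1 (5770.74.92, Drenania, 2,804 kg, €78,540.04):
Base rate for 5770.74.92 is €0.38/kg.
5770.74.92 has an FTA preferential rate, but origin Drenania is not Tyrania; base rate stands.
Duty = 2,804 × €0.38 = €1,065.52.
Line 2 (8508.53.60, Ravica, 2,025 kg, €247,333.50):
Base rate for 8508.53.60 is 23.5%.
Duty = €247,333.50 × 23.5% = €58,123.37.
Line 3 (5482.40.84, Belar, 2,564 units, €72,663.76):
Base rate for 5482.40.84 is €5.45/unit.
The additional-duty order on 5482.40.84 targets Drenania, not Belar; it does not apply.
Duty = 2,564 × €5.45 = €13,973.80.
Total = €1,065.52 + €58,123.37 + €13,973.80 = €73,162.69.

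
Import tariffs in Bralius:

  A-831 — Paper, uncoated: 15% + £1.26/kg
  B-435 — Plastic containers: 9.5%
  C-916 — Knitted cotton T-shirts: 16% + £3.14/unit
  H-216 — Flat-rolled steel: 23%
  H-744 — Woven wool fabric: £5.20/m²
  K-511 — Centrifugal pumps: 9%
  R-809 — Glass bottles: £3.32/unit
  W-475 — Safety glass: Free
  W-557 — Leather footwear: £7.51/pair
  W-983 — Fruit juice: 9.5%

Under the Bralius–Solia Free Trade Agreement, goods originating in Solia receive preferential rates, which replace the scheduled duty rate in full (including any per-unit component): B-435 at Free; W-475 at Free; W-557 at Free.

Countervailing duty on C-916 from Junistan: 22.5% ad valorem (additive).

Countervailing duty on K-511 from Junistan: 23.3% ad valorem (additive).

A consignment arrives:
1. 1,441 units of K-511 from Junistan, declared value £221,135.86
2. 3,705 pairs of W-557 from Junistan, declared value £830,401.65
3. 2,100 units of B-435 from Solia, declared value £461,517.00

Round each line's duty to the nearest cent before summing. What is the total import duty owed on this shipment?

£99,251.43

Line 1 (K-511, Junistan, 1,441 units, £221,135.86):
Base rate for K-511 is 9%.
Additional duty on K-511 from Junistan: +23.3%. Applied ad valorem rate: 9% + 23.3% = 32.3%.
Duty = £221,135.86 × 32.3% = £71,426.88.
Line 2 (W-557, Junistan, 3,705 pairs, £830,401.65):
Base rate for W-557 is £7.51/pair.
W-557 has an FTA preferential rate, but origin Junistan is not Solia; base rate stands.
Duty = 3,705 × £7.51 = £27,824.55.
Line 3 (B-435, Solia, 2,100 units, £461,517.00):
Base rate for B-435 is 9.5%.
Origin Solia qualifies under the Bralius–Solia agreement and B-435 is covered: preferential rate Free applies instead.
Duty = £461,517.00 × 0% = £0.00.
Total = £71,426.88 + £27,824.55 + £0.00 = £99,251.43.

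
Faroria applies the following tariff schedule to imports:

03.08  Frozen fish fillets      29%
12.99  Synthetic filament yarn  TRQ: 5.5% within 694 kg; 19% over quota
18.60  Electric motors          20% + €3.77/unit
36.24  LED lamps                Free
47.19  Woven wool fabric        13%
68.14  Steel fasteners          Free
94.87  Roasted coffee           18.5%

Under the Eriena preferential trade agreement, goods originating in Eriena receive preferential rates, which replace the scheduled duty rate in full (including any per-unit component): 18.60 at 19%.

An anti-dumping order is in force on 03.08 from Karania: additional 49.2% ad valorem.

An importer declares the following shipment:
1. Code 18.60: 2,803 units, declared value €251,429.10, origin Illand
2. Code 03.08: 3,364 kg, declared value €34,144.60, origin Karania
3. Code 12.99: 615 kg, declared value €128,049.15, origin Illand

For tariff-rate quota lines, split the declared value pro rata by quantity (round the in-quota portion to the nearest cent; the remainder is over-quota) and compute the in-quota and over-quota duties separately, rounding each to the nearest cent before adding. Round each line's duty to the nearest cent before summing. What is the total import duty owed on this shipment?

Line 1 (18.60, Illand, 2,803 units, €251,429.10):
Base rate for 18.60 is 20% + €3.77/unit.
18.60 has an FTA preferential rate, but origin Illand is not Eriena; base rate stands.
Duty = €251,429.10 × 20% + 2,803 × €3.77 = €60,853.13.
Line 2 (03.08, Karania, 3,364 kg, €34,144.60):
Base rate for 03.08 is 29%.
Additional duty on 03.08 from Karania: +49.2%. Applied ad valorem rate: 29% + 49.2% = 78.2%.
Duty = €34,144.60 × 78.2% = €26,701.08.
Line 3 (12.99, Illand, 615 kg, €128,049.15):
Code 12.99 is under a tariff-rate quota (threshold 694 kg). Quantity 615 kg is within the quota, so the in-quota rate 5.5% applies to the full value.
Duty = €128,049.15 × 5.5% = €7,042.70.
Total = €60,853.13 + €26,701.08 + €7,042.70 = €94,596.91.

€94,596.91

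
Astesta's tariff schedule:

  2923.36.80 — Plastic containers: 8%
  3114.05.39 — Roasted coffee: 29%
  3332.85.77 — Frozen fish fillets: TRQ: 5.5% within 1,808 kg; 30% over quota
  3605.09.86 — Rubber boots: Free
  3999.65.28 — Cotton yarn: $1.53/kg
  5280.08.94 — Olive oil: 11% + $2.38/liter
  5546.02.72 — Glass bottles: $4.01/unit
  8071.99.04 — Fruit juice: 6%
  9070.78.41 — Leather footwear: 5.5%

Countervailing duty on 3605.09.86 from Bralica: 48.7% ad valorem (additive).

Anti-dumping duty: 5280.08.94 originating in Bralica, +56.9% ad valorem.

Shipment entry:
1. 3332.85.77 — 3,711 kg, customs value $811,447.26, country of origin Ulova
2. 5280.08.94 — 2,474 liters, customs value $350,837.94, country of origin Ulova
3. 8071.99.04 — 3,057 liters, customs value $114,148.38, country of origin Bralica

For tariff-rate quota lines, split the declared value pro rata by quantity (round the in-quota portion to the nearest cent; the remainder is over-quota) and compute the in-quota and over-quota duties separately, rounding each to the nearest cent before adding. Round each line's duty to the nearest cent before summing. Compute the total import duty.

$197,905.73

Line 1 (3332.85.77, Ulova, 3,711 kg, $811,447.26):
Code 3332.85.77 is under a tariff-rate quota (threshold 1,808 kg). In-quota: 1,808 kg at 5.5%; over-quota: 1,903 kg at 30%.
Pro-rata value split: in-quota = $811,447.26 × 1,808/3,711 = $395,337.28; over-quota = $811,447.26 − $395,337.28 = $416,109.98.
In-quota duty = $395,337.28 × 5.5% = $21,743.55. Over-quota duty = $416,109.98 × 30% = $124,832.99.
Line duty = $21,743.55 + $124,832.99 = $146,576.54.
Line 2 (5280.08.94, Ulova, 2,474 liters, $350,837.94):
Base rate for 5280.08.94 is 11% + $2.38/liter.
The additional-duty order on 5280.08.94 targets Bralica, not Ulova; it does not apply.
Duty = $350,837.94 × 11% + 2,474 × $2.38 = $44,480.29.
Line 3 (8071.99.04, Bralica, 3,057 liters, $114,148.38):
Base rate for 8071.99.04 is 6%.
Duty = $114,148.38 × 6% = $6,848.90.
Total = $146,576.54 + $44,480.29 + $6,848.90 = $197,905.73.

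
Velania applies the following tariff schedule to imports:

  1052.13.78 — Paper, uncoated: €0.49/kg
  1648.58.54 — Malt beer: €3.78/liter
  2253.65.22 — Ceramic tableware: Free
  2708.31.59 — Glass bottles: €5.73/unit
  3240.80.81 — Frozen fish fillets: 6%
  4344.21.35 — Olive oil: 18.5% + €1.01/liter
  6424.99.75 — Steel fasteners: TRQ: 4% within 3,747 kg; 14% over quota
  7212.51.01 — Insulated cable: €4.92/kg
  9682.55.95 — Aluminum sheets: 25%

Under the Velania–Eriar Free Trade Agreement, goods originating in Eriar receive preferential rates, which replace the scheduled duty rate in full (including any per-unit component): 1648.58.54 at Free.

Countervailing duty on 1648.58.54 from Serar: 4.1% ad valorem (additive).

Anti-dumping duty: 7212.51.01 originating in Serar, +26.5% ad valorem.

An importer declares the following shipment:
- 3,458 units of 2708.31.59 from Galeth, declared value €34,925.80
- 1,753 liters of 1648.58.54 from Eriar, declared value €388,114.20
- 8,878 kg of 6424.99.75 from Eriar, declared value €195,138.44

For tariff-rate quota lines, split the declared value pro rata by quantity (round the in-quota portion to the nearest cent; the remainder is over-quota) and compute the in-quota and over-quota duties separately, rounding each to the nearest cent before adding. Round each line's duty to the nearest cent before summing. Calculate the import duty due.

Line 1 (2708.31.59, Galeth, 3,458 units, €34,925.80):
Base rate for 2708.31.59 is €5.73/unit.
Duty = 3,458 × €5.73 = €19,814.34.
Line 2 (1648.58.54, Eriar, 1,753 liters, €388,114.20):
Base rate for 1648.58.54 is €3.78/liter.
Origin Eriar qualifies under the Velania–Eriar agreement and 1648.58.54 is covered: preferential rate Free applies instead.
The additional-duty order on 1648.58.54 targets Serar, not Eriar; it does not apply.
Duty = €388,114.20 × 0% = €0.00.
Line 3 (6424.99.75, Eriar, 8,878 kg, €195,138.44):
Code 6424.99.75 is under a tariff-rate quota (threshold 3,747 kg). In-quota: 3,747 kg at 4%; over-quota: 5,131 kg at 14%.
Pro-rata value split: in-quota = €195,138.44 × 3,747/8,878 = €82,359.06; over-quota = €195,138.44 − €82,359.06 = €112,779.38.
In-quota duty = €82,359.06 × 4% = €3,294.36. Over-quota duty = €112,779.38 × 14% = €15,789.11.
Line duty = €3,294.36 + €15,789.11 = €19,083.47.
Total = €19,814.34 + €0.00 + €19,083.47 = €38,897.81.

€38,897.81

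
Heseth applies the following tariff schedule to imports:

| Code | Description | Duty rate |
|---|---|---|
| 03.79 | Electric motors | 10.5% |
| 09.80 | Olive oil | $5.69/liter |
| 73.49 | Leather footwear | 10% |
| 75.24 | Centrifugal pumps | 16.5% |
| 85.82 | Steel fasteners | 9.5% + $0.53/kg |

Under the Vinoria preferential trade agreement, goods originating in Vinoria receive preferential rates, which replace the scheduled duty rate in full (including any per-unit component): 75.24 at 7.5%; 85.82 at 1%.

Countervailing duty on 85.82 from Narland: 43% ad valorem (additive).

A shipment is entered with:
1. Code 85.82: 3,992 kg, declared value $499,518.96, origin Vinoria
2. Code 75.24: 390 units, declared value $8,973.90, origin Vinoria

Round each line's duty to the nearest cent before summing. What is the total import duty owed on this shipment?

Line 1 (85.82, Vinoria, 3,992 kg, $499,518.96):
Base rate for 85.82 is 9.5% + $0.53/kg.
Origin Vinoria qualifies under the Heseth–Vinoria agreement and 85.82 is covered: preferential rate 1% applies instead.
The additional-duty order on 85.82 targets Narland, not Vinoria; it does not apply.
Duty = $499,518.96 × 1% = $4,995.19.
Line 2 (75.24, Vinoria, 390 units, $8,973.90):
Base rate for 75.24 is 16.5%.
Origin Vinoria qualifies under the Heseth–Vinoria agreement and 75.24 is covered: preferential rate 7.5% applies instead.
Duty = $8,973.90 × 7.5% = $673.04.
Total = $4,995.19 + $673.04 = $5,668.23.

$5,668.23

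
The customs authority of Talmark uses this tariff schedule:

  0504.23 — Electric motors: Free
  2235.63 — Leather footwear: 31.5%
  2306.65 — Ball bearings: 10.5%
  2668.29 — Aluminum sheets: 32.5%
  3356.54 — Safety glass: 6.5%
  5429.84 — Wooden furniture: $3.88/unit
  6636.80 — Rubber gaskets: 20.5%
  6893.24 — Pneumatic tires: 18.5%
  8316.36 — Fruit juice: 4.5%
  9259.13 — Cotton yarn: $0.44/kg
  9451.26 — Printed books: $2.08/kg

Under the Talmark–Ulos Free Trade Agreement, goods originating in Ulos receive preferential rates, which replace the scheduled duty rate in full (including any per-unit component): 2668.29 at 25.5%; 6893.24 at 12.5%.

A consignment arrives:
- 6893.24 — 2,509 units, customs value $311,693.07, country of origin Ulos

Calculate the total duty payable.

Line 1 (6893.24, Ulos, 2,509 units, $311,693.07):
Base rate for 6893.24 is 18.5%.
Origin Ulos qualifies under the Talmark–Ulos agreement and 6893.24 is covered: preferential rate 12.5% applies instead.
Duty = $311,693.07 × 12.5% = $38,961.63.

$38,961.63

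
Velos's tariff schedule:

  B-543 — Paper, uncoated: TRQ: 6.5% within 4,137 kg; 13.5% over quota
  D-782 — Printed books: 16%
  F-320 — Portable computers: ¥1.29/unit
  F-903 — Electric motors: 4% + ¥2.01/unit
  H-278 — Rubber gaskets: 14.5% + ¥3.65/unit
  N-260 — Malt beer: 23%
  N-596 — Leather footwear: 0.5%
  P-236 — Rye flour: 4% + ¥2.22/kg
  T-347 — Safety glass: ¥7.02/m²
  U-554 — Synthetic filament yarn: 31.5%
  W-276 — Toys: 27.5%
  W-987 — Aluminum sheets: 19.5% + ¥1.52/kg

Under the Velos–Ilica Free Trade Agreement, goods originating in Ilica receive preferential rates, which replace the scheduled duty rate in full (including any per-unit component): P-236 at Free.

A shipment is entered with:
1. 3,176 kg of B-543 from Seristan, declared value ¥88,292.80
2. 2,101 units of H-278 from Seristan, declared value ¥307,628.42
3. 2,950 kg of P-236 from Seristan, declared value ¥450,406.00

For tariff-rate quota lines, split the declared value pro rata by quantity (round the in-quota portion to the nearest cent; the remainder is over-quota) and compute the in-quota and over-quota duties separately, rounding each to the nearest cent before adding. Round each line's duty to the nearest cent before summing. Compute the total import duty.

Line 1 (B-543, Seristan, 3,176 kg, ¥88,292.80):
Code B-543 is under a tariff-rate quota (threshold 4,137 kg). Quantity 3,176 kg is within the quota, so the in-quota rate 6.5% applies to the full value.
Duty = ¥88,292.80 × 6.5% = ¥5,739.03.
Line 2 (H-278, Seristan, 2,101 units, ¥307,628.42):
Base rate for H-278 is 14.5% + ¥3.65/unit.
Duty = ¥307,628.42 × 14.5% + 2,101 × ¥3.65 = ¥52,274.77.
Line 3 (P-236, Seristan, 2,950 kg, ¥450,406.00):
Base rate for P-236 is 4% + ¥2.22/kg.
P-236 has an FTA preferential rate, but origin Seristan is not Ilica; base rate stands.
Duty = ¥450,406.00 × 4% + 2,950 × ¥2.22 = ¥24,565.24.
Total = ¥5,739.03 + ¥52,274.77 + ¥24,565.24 = ¥82,579.04.

¥82,579.04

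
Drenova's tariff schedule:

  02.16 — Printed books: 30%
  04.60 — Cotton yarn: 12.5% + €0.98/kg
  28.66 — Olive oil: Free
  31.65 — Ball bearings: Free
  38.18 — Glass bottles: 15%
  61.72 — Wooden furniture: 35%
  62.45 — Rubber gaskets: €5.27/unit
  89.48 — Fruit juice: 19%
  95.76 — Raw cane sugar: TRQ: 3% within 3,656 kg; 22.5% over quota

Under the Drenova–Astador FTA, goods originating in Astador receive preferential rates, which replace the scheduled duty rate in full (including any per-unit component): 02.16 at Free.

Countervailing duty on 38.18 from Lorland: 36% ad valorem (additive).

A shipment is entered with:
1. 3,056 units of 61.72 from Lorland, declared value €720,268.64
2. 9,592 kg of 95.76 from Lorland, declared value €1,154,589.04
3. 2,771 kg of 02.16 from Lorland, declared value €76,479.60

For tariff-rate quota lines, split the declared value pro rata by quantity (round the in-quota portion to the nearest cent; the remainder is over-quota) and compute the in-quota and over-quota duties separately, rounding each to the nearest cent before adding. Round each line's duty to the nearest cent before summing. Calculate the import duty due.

€449,006.25

Line 1 (61.72, Lorland, 3,056 units, €720,268.64):
Base rate for 61.72 is 35%.
Duty = €720,268.64 × 35% = €252,094.02.
Line 2 (95.76, Lorland, 9,592 kg, €1,154,589.04):
Code 95.76 is under a tariff-rate quota (threshold 3,656 kg). In-quota: 3,656 kg at 3%; over-quota: 5,936 kg at 22.5%.
Pro-rata value split: in-quota = €1,154,589.04 × 3,656/9,592 = €440,072.72; over-quota = €1,154,589.04 − €440,072.72 = €714,516.32.
In-quota duty = €440,072.72 × 3% = €13,202.18. Over-quota duty = €714,516.32 × 22.5% = €160,766.17.
Line duty = €13,202.18 + €160,766.17 = €173,968.35.
Line 3 (02.16, Lorland, 2,771 kg, €76,479.60):
Base rate for 02.16 is 30%.
02.16 has an FTA preferential rate, but origin Lorland is not Astador; base rate stands.
Duty = €76,479.60 × 30% = €22,943.88.
Total = €252,094.02 + €173,968.35 + €22,943.88 = €449,006.25.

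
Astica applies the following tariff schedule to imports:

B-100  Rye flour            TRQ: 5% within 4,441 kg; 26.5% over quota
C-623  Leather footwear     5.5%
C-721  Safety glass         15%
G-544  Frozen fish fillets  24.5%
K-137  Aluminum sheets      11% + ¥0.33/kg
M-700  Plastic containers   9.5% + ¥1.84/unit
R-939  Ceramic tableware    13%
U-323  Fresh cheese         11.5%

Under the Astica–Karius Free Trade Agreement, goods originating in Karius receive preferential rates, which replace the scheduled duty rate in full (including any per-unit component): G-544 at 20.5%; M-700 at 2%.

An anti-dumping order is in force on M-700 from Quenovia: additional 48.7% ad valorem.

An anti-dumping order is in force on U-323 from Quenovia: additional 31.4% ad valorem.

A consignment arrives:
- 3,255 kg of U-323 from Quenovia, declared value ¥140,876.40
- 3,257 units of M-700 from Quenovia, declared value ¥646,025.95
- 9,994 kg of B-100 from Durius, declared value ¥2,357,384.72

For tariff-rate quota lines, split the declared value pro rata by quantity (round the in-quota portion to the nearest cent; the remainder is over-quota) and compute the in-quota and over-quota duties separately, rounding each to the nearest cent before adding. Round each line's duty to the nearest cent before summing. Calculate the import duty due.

Line 1 (U-323, Quenovia, 3,255 kg, ¥140,876.40):
Base rate for U-323 is 11.5%.
Additional duty on U-323 from Quenovia: +31.4%. Applied ad valorem rate: 11.5% + 31.4% = 42.9%.
Duty = ¥140,876.40 × 42.9% = ¥60,435.98.
Line 2 (M-700, Quenovia, 3,257 units, ¥646,025.95):
Base rate for M-700 is 9.5% + ¥1.84/unit.
M-700 has an FTA preferential rate, but origin Quenovia is not Karius; base rate stands.
Additional duty on M-700 from Quenovia: +48.7%. Applied ad valorem rate: 9.5% + 48.7% = 58.2%.
Duty = ¥646,025.95 × 58.2% + 3,257 × ¥1.84 = ¥381,979.98.
Line 3 (B-100, Durius, 9,994 kg, ¥2,357,384.72):
Code B-100 is under a tariff-rate quota (threshold 4,441 kg). In-quota: 4,441 kg at 5%; over-quota: 5,553 kg at 26.5%.
Pro-rata value split: in-quota = ¥2,357,384.72 × 4,441/9,994 = ¥1,047,543.08; over-quota = ¥2,357,384.72 − ¥1,047,543.08 = ¥1,309,841.64.
In-quota duty = ¥1,047,543.08 × 5% = ¥52,377.15. Over-quota duty = ¥1,309,841.64 × 26.5% = ¥347,108.03.
Line duty = ¥52,377.15 + ¥347,108.03 = ¥399,485.18.
Total = ¥60,435.98 + ¥381,979.98 + ¥399,485.18 = ¥841,901.14.

¥841,901.14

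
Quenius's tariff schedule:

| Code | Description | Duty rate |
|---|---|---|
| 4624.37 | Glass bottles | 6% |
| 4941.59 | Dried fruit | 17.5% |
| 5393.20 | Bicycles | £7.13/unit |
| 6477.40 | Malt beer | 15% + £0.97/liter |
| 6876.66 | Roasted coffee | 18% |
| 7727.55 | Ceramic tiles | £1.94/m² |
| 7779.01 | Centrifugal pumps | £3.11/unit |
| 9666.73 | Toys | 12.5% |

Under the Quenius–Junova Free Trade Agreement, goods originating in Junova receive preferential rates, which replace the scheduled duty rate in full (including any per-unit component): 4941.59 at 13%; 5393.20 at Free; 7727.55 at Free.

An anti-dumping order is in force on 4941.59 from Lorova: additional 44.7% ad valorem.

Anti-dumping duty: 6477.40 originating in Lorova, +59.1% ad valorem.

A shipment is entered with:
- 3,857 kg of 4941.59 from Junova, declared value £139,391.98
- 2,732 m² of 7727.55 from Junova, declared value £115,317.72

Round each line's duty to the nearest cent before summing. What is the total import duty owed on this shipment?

£18,120.96

Line 1 (4941.59, Junova, 3,857 kg, £139,391.98):
Base rate for 4941.59 is 17.5%.
Origin Junova qualifies under the Quenius–Junova agreement and 4941.59 is covered: preferential rate 13% applies instead.
The additional-duty order on 4941.59 targets Lorova, not Junova; it does not apply.
Duty = £139,391.98 × 13% = £18,120.96.
Line 2 (7727.55, Junova, 2,732 m², £115,317.72):
Base rate for 7727.55 is £1.94/m².
Origin Junova qualifies under the Quenius–Junova agreement and 7727.55 is covered: preferential rate Free applies instead.
Duty = £115,317.72 × 0% = £0.00.
Total = £18,120.96 + £0.00 = £18,120.96.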